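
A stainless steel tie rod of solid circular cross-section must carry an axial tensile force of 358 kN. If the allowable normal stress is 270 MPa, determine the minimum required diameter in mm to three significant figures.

41.1 mm

Required area A ≥ P/σ_allow = 358000/270 = 1326 mm².
For a solid circular section, d ≥ √(4A/π) = 41.09 mm.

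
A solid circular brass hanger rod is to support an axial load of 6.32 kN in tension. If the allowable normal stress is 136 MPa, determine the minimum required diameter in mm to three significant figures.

7.69 mm

Required area A ≥ P/σ_allow = 6320/136 = 46.47 mm².
For a solid circular section, d ≥ √(4A/π) = 7.692 mm.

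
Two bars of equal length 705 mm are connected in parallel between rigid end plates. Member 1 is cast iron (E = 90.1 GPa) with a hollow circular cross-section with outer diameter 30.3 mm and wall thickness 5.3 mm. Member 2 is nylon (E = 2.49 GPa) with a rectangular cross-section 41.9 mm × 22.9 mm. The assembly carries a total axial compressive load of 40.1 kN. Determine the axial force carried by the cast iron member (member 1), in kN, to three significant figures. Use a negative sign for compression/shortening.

A_1 = 416.3 mm².
A_2 = 959.5 mm².
Equal strain + equilibrium ⇒ each member carries load in proportion to AE: A₁E₁ = 37510000 N, A₂E₂ = 2389000 N, ΣAE = 39890000 N.
F₁ = P·A₁E₁/ΣAE = -40100·37510000/39890000 = -37700 N.

-37.7 kN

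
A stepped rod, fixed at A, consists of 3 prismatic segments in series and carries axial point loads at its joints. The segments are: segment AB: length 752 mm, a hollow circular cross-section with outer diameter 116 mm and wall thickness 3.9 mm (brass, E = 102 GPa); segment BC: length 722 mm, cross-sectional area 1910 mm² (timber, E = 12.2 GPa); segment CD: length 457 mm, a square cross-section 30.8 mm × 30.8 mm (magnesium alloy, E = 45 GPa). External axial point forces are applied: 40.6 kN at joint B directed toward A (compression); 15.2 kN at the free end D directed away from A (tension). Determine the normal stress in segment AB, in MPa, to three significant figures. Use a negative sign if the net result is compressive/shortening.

-18.5 MPa

Internal axial forces (sectioning from the free end, tension +): N_CD = 15.2 kN, N_BC = 15.2 kN, N_AB = -25.4 kN.
A_AB = 1373 mm².
σ_AB = N_AB/A_AB = -25400/1373 = -18.49 MPa.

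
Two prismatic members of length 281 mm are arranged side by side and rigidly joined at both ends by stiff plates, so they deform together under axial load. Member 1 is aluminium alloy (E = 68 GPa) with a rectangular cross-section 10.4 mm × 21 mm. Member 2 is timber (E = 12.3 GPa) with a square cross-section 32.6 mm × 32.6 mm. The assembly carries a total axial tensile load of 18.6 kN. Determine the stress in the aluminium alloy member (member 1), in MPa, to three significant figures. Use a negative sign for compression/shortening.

45.3 MPa

A_1 = 218.4 mm².
A_2 = 1063 mm².
Equal strain + equilibrium ⇒ each member carries load in proportion to AE: A₁E₁ = 14850000 N, A₂E₂ = 13070000 N, ΣAE = 27920000 N.
σ₁ = P·E₁/ΣAE = 18600·68000/27920000 = 45.3 MPa.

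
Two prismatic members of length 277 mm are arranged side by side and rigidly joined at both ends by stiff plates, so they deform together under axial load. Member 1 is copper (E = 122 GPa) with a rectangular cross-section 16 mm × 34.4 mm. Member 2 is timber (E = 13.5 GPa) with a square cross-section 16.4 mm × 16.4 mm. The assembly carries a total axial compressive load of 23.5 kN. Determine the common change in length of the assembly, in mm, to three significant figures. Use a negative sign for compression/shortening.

A_1 = 550.4 mm².
A_2 = 269 mm².
Equal strain + equilibrium ⇒ each member carries load in proportion to AE: A₁E₁ = 67150000 N, A₂E₂ = 3631000 N, ΣAE = 70780000 N.
δ = PL/ΣAE = -23500·277/70780000 = -0.09197 mm.

-0.0920 mm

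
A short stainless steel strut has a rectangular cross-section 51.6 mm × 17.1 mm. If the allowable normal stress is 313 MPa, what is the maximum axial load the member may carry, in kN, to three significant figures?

276 kN

A = 882.4 mm².
P_max = σ_allow · A = 313 · 882.4 = 276200 N = 276.2 kN.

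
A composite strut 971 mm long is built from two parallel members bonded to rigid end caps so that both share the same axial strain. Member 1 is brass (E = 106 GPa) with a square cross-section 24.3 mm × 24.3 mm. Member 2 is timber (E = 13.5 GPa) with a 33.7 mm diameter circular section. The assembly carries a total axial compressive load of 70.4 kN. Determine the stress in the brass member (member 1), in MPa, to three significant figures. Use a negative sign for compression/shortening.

A_1 = 590.5 mm².
A_2 = 892 mm².
Equal strain + equilibrium ⇒ each member carries load in proportion to AE: A₁E₁ = 62590000 N, A₂E₂ = 12040000 N, ΣAE = 74630000 N.
σ₁ = P·E₁/ΣAE = -70400·106000/74630000 = -99.99 MPa.

-100 MPa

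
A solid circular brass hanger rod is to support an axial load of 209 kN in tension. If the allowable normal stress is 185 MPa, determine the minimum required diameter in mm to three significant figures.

37.9 mm

Required area A ≥ P/σ_allow = 209000/185 = 1130 mm².
For a solid circular section, d ≥ √(4A/π) = 37.93 mm.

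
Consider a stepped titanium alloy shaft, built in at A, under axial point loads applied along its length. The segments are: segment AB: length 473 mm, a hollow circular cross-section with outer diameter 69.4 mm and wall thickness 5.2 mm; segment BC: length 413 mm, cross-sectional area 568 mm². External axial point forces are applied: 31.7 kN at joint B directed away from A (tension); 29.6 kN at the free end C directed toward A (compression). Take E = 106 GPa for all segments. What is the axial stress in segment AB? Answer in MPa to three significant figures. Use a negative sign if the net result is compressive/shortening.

Internal axial forces (sectioning from the free end, tension +): N_BC = -29.6 kN, N_AB = 2.1 kN.
A_AB = 1049 mm².
σ_AB = N_AB/A_AB = 2100/1049 = 2.002 MPa.

2.00 MPa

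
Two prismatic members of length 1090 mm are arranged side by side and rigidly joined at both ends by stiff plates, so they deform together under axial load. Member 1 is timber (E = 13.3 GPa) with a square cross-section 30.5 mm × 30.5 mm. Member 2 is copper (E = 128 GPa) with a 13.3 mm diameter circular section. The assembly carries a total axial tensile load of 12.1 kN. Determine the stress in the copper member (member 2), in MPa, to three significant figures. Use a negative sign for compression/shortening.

A_1 = 930.2 mm².
A_2 = 138.9 mm².
Equal strain + equilibrium ⇒ each member carries load in proportion to AE: A₁E₁ = 12370000 N, A₂E₂ = 17780000 N, ΣAE = 30160000 N.
σ₂ = P·E₂/ΣAE = 12100·128000/30160000 = 51.36 MPa.

51.4 MPa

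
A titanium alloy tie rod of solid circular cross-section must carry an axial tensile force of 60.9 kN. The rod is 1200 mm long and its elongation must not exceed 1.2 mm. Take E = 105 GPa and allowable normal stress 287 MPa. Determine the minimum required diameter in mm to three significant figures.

Required area A ≥ P/σ_allow = 60900/287 = 212.2 mm².
For a solid circular section, d ≥ √(4A/π) = 16.44 mm.
Elongation limit: A ≥ PL/(Eδ_allow) = 60900·1200/(105000·1.2) = 580 mm² ⇒ d ≥ 27.17 mm.
The elongation limit governs.

27.2 mm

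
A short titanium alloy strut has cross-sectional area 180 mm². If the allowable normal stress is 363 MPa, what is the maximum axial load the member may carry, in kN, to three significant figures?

65.3 kN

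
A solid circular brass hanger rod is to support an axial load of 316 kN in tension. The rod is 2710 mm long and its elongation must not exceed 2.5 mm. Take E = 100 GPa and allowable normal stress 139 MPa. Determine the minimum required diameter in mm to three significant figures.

66.0 mm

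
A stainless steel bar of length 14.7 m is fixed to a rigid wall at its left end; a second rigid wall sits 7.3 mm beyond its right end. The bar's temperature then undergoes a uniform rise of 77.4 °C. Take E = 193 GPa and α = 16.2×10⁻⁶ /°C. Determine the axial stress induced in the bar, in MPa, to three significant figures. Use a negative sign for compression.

-146 MPa

Free thermal expansion αLΔT = 16.2e-6 · 14700 · 77.4 = 18.43 mm.
The walls engage after the gap closes; constrained expansion = 18.43 − 7.3 = 11.13 mm.
The walls impose strain ε = −(11.13)/14700 = -7.5728e-04; σ = Eε = 193000 · -7.5728e-04 = -146.2 MPa.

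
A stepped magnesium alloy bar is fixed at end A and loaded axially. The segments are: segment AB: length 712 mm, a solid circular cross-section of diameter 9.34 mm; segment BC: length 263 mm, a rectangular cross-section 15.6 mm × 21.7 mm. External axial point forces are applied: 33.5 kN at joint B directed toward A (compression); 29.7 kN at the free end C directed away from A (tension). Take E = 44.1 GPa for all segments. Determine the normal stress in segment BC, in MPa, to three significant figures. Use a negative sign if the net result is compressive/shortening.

Internal axial forces (sectioning from the free end, tension +): N_BC = 29.7 kN, N_AB = -3.8 kN.
A_BC = 338.5 mm².
σ_BC = N_BC/A_BC = 29700/338.5 = 87.73 MPa.

87.7 MPa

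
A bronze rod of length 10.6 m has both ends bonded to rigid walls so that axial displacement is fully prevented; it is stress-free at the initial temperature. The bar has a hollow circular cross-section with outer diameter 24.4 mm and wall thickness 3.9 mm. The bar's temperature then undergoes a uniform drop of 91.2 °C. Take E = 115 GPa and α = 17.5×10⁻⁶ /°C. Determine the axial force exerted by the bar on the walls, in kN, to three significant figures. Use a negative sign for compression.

46.1 kN

Free thermal expansion αLΔT = 17.5e-6 · 10600 · -91.2 = -16.92 mm.
The walls impose strain ε = −(-16.92)/10600 = 1.5960e-03; σ = Eε = 115000 · 1.5960e-03 = 183.5 MPa.
Wall reaction R = σ·A = 183.5·251.2 = 46100 N = 46.1 kN.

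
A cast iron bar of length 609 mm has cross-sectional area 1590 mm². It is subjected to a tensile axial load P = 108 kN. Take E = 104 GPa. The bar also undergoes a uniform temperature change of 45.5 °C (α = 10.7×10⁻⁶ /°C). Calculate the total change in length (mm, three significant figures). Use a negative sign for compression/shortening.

0.694 mm

δ_mech = NL/(AE) = 108000·609/(1590·104000) = 0.3978 mm.
δ_thermal = αLΔT = 10.7e-6·609·45.5 = 0.2965 mm.
δ = δ_mech + δ_thermal = 0.6942 mm.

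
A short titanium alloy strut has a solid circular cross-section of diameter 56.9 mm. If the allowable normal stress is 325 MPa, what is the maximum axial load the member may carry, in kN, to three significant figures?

826 kN

A = 2543 mm².
P_max = σ_allow · A = 325 · 2543 = 826400 N = 826.4 kN.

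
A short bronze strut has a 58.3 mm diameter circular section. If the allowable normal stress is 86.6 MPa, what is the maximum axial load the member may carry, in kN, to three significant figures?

A = 2669 mm².
P_max = σ_allow · A = 86.6 · 2669 = 231200 N = 231.2 kN.

231 kN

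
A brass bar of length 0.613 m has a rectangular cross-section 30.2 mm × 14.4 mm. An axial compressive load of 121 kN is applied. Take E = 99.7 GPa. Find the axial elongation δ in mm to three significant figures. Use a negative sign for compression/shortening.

-1.71 mm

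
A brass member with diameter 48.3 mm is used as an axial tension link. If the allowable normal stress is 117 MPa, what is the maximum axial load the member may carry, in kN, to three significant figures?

A = 1832 mm².
P_max = σ_allow · A = 117 · 1832 = 214400 N = 214.4 kN.

214 kN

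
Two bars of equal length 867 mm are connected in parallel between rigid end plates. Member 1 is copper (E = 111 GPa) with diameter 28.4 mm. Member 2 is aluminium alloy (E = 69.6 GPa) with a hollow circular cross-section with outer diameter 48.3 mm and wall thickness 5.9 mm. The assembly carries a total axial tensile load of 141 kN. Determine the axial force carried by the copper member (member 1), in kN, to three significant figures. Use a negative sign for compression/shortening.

79.3 kN

A_1 = 633.5 mm².
A_2 = 785.9 mm².
Equal strain + equilibrium ⇒ each member carries load in proportion to AE: A₁E₁ = 70320000 N, A₂E₂ = 54700000 N, ΣAE = 125000000 N.
F₁ = P·A₁E₁/ΣAE = 141000·70320000/125000000 = 79310 N.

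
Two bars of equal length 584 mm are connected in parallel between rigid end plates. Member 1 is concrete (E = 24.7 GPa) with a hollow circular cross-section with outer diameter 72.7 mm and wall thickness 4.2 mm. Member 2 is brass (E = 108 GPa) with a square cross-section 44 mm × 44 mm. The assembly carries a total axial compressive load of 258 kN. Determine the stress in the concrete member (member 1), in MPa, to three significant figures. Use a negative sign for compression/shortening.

A_1 = 903.8 mm².
A_2 = 1936 mm².
Equal strain + equilibrium ⇒ each member carries load in proportion to AE: A₁E₁ = 22320000 N, A₂E₂ = 209100000 N, ΣAE = 231400000 N.
σ₁ = P·E₁/ΣAE = -258000·24700/231400000 = -27.54 MPa.

-27.5 MPa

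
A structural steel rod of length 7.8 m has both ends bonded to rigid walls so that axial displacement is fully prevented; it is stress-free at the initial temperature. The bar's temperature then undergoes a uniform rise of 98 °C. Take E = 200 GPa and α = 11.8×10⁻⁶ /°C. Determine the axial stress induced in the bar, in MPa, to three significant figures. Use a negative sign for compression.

Free thermal expansion αLΔT = 11.8e-6 · 7800 · 98 = 9.02 mm.
The walls impose strain ε = −(9.02)/7800 = -1.1564e-03; σ = Eε = 200000 · -1.1564e-03 = -231.3 MPa.

-231 MPa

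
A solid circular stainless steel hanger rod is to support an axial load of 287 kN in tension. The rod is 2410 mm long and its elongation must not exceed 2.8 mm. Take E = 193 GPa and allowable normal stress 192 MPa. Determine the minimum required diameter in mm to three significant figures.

Required area A ≥ P/σ_allow = 287000/192 = 1495 mm².
For a solid circular section, d ≥ √(4A/π) = 43.63 mm.
Elongation limit: A ≥ PL/(Eδ_allow) = 287000·2410/(193000·2.8) = 1280 mm² ⇒ d ≥ 40.37 mm.
The stress limit governs.

43.6 mm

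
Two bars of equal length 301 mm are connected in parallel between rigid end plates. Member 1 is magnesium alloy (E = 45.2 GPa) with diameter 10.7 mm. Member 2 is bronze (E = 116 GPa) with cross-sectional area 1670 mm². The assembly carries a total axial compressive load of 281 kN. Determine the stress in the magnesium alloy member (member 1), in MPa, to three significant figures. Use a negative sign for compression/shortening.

-64.2 MPa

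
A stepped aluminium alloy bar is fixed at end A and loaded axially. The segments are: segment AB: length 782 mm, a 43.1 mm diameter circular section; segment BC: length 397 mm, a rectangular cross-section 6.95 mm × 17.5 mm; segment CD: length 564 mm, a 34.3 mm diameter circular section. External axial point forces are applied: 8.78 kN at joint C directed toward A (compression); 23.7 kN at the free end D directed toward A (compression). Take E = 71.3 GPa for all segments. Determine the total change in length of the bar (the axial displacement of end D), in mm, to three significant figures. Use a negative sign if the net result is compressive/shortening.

Internal axial forces (sectioning from the free end, tension +): N_CD = -23.7 kN, N_BC = -32.48 kN, N_AB = -32.48 kN.
A_AB = 1459 mm².
A_BC = 121.6 mm².
A_CD = 924 mm².
δ_AB = -32480·782/(1459·71300) = -0.2442 mm
δ_BC = -32480·397/(121.6·71300) = -1.487 mm
δ_CD = -23700·564/(924·71300) = -0.2029 mm
δ = Σδ_i = -1.934 mm.

-1.93 mm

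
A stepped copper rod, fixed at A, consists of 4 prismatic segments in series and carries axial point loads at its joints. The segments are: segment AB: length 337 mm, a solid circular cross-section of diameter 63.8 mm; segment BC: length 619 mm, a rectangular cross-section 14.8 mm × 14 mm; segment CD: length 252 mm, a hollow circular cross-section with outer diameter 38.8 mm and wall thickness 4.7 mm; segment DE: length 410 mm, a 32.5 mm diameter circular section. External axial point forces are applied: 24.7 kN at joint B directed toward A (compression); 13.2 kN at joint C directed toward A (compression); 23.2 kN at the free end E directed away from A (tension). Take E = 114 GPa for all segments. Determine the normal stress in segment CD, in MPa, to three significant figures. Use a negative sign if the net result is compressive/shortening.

46.1 MPa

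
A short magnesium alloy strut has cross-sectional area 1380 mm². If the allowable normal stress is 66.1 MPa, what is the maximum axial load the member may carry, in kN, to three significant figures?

91.2 kN

P_max = σ_allow · A = 66.1 · 1380 = 91220 N = 91.22 kN.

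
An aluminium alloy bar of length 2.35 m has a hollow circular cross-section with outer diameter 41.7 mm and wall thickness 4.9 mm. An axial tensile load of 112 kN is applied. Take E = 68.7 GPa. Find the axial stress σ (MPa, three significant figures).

198 MPa

A = 566.5 mm².
σ = N/A = 112000/566.5 = 197.7 MPa.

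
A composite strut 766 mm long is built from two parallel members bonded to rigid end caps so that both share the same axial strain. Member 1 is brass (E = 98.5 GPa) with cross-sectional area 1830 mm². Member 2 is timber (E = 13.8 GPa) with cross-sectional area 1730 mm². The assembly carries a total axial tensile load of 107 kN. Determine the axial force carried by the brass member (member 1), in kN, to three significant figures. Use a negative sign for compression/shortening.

94.5 kN

Equal strain + equilibrium ⇒ each member carries load in proportion to AE: A₁E₁ = 180300000 N, A₂E₂ = 23870000 N, ΣAE = 204100000 N.
F₁ = P·A₁E₁/ΣAE = 107000·180300000/204100000 = 94490 N.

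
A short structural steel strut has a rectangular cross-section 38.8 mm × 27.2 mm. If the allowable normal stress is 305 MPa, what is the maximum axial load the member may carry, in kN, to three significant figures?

A = 1055 mm².
P_max = σ_allow · A = 305 · 1055 = 321900 N = 321.9 kN.

322 kN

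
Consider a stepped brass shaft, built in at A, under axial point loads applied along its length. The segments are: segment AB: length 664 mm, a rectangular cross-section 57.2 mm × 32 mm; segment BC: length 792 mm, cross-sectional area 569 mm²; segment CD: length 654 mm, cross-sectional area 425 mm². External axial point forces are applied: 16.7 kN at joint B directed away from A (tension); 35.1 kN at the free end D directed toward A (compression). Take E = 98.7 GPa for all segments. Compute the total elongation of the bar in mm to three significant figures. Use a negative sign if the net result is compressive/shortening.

-1.11 mm

Internal axial forces (sectioning from the free end, tension +): N_CD = -35.1 kN, N_BC = -35.1 kN, N_AB = -18.4 kN.
A_AB = 1830 mm².
δ_AB = -18400·664/(1830·98700) = -0.06763 mm
δ_BC = -35100·792/(569·98700) = -0.495 mm
δ_CD = -35100·654/(425·98700) = -0.5472 mm
δ = Σδ_i = -1.11 mm.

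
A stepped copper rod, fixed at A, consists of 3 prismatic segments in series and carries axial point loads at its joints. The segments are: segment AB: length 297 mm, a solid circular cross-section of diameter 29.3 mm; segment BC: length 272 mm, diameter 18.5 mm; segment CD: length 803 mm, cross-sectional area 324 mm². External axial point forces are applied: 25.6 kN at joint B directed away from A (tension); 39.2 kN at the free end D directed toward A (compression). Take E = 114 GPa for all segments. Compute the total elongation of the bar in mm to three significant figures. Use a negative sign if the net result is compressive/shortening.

Internal axial forces (sectioning from the free end, tension +): N_CD = -39.2 kN, N_BC = -39.2 kN, N_AB = -13.6 kN.
A_AB = 674.3 mm².
A_BC = 268.8 mm².
δ_AB = -13600·297/(674.3·114000) = -0.05255 mm
δ_BC = -39200·272/(268.8·114000) = -0.3479 mm
δ_CD = -39200·803/(324·114000) = -0.8522 mm
δ = Σδ_i = -1.253 mm.

-1.25 mm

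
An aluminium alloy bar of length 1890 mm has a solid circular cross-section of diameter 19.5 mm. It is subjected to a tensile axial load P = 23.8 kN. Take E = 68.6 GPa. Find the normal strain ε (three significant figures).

A = 298.6 mm².
σ = N/A = 79.69 MPa; ε = σ/E = 79.69/68600 = 1.162e-03.

0.00116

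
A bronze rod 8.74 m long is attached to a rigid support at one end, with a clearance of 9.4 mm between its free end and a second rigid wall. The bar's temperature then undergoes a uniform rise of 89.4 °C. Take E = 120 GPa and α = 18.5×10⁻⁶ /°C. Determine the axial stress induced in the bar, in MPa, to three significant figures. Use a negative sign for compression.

-69.4 MPa

Free thermal expansion αLΔT = 18.5e-6 · 8740 · 89.4 = 14.46 mm.
The walls engage after the gap closes; constrained expansion = 14.46 − 9.4 = 5.055 mm.
The walls impose strain ε = −(5.055)/8740 = -5.7839e-04; σ = Eε = 120000 · -5.7839e-04 = -69.41 MPa.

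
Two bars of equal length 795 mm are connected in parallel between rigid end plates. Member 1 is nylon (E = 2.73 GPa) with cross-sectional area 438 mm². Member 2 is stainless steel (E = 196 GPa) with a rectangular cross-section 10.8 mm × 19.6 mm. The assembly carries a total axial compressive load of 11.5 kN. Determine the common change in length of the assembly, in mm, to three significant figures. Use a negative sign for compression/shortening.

-0.214 mm

A_2 = 211.7 mm².
Equal strain + equilibrium ⇒ each member carries load in proportion to AE: A₁E₁ = 1196000 N, A₂E₂ = 41490000 N, ΣAE = 42690000 N.
δ = PL/ΣAE = -11500·795/42690000 = -0.2142 mm.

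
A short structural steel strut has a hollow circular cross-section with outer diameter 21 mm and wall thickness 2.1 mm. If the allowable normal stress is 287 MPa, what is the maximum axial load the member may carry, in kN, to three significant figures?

A = 124.7 mm².
P_max = σ_allow · A = 287 · 124.7 = 35790 N = 35.79 kN.

35.8 kN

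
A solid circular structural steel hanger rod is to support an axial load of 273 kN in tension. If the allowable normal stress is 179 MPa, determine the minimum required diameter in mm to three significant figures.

44.1 mm

Required area A ≥ P/σ_allow = 273000/179 = 1525 mm².
For a solid circular section, d ≥ √(4A/π) = 44.07 mm.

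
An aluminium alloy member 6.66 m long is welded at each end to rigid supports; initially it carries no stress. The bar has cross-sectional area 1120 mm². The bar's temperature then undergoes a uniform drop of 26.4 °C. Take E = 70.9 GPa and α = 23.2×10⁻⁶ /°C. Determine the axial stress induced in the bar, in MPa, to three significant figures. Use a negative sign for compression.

Free thermal expansion αLΔT = 23.2e-6 · 6660 · -26.4 = -4.079 mm.
The walls impose strain ε = −(-4.079)/6660 = 6.1248e-04; σ = Eε = 70900 · 6.1248e-04 = 43.42 MPa.

43.4 MPa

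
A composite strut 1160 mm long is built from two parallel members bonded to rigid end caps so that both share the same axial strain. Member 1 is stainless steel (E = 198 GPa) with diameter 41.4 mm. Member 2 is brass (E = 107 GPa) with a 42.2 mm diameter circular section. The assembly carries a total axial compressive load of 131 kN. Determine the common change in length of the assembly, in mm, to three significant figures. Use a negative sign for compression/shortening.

-0.365 mm

A_1 = 1346 mm².
A_2 = 1399 mm².
Equal strain + equilibrium ⇒ each member carries load in proportion to AE: A₁E₁ = 266500000 N, A₂E₂ = 149700000 N, ΣAE = 416200000 N.
δ = PL/ΣAE = -131000·1160/416200000 = -0.3651 mm.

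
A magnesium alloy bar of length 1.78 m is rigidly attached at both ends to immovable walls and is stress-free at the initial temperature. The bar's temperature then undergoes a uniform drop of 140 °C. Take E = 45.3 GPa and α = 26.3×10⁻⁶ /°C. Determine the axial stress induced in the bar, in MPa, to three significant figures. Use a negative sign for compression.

167 MPa

Free thermal expansion αLΔT = 26.3e-6 · 1780 · -140 = -6.554 mm.
The walls impose strain ε = −(-6.554)/1780 = 3.6820e-03; σ = Eε = 45300 · 3.6820e-03 = 166.8 MPa.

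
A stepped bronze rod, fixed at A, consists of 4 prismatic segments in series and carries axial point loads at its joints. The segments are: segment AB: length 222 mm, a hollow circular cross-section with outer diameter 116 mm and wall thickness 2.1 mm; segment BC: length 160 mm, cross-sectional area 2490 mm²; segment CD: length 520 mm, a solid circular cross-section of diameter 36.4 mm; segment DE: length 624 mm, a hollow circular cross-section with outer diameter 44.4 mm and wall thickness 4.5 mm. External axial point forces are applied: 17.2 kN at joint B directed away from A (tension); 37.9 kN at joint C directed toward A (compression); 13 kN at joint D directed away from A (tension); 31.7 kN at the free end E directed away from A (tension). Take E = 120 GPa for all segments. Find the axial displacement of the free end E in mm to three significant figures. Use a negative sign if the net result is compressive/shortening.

0.541 mm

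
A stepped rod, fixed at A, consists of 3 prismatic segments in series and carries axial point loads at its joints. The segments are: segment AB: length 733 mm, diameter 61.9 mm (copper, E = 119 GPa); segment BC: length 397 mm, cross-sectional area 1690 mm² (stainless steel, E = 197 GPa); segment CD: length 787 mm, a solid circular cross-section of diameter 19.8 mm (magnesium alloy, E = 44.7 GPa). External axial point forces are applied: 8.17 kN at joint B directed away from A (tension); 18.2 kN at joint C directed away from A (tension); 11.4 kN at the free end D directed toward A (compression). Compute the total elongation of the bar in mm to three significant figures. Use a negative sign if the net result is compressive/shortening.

Internal axial forces (sectioning from the free end, tension +): N_CD = -11.4 kN, N_BC = 6.8 kN, N_AB = 14.97 kN.
A_AB = 3009 mm².
A_CD = 307.9 mm².
δ_AB = 14970·733/(3009·119000) = 0.03064 mm
δ_BC = 6800·397/(1690·197000) = 0.008109 mm
δ_CD = -11400·787/(307.9·44700) = -0.6519 mm
δ = Σδ_i = -0.6131 mm.

-0.613 mm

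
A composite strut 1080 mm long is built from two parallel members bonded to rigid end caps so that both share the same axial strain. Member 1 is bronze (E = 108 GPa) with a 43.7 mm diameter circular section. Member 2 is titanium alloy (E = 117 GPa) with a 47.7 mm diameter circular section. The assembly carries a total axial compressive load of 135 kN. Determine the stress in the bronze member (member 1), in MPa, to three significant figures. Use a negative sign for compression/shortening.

-39.3 MPa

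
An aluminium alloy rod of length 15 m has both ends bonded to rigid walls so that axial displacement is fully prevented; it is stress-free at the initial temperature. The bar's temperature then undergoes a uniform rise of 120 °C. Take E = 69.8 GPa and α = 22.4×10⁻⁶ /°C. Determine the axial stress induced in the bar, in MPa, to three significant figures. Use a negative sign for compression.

-188 MPa

Free thermal expansion αLΔT = 22.4e-6 · 15000 · 120 = 40.32 mm.
The walls impose strain ε = −(40.32)/15000 = -2.6880e-03; σ = Eε = 69800 · -2.6880e-03 = -187.6 MPa.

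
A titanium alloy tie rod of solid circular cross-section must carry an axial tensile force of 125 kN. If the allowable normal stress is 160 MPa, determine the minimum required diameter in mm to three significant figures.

Required area A ≥ P/σ_allow = 125000/160 = 781.2 mm².
For a solid circular section, d ≥ √(4A/π) = 31.54 mm.

31.5 mm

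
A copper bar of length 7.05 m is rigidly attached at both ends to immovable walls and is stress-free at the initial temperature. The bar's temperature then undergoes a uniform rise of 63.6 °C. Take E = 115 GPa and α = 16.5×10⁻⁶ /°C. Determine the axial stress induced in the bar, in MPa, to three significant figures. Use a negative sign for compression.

Free thermal expansion αLΔT = 16.5e-6 · 7050 · 63.6 = 7.398 mm.
The walls impose strain ε = −(7.398)/7050 = -1.0494e-03; σ = Eε = 115000 · -1.0494e-03 = -120.7 MPa.

-121 MPa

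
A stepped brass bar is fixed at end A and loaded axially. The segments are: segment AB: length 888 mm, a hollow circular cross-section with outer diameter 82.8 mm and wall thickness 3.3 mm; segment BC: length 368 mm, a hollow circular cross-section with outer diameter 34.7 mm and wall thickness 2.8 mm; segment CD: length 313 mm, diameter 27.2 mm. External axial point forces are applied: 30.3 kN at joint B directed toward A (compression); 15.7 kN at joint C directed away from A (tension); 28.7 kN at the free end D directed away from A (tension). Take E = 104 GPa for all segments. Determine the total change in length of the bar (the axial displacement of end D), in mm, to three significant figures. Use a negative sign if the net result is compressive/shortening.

Internal axial forces (sectioning from the free end, tension +): N_CD = 28.7 kN, N_BC = 44.4 kN, N_AB = 14.1 kN.
A_AB = 824.2 mm².
A_BC = 280.6 mm².
A_CD = 581.1 mm².
δ_AB = 14100·888/(824.2·104000) = 0.1461 mm
δ_BC = 44400·368/(280.6·104000) = 0.5599 mm
δ_CD = 28700·313/(581.1·104000) = 0.1487 mm
δ = Σδ_i = 0.8546 mm.

0.855 mm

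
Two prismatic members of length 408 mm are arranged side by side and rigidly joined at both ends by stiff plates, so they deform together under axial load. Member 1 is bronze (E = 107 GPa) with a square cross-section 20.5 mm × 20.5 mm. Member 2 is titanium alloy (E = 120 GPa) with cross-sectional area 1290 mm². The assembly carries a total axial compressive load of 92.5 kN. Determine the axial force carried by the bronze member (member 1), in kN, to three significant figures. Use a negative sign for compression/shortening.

-20.8 kN

A_1 = 420.2 mm².
Equal strain + equilibrium ⇒ each member carries load in proportion to AE: A₁E₁ = 44970000 N, A₂E₂ = 154800000 N, ΣAE = 199800000 N.
F₁ = P·A₁E₁/ΣAE = -92500·44970000/199800000 = -20820 N.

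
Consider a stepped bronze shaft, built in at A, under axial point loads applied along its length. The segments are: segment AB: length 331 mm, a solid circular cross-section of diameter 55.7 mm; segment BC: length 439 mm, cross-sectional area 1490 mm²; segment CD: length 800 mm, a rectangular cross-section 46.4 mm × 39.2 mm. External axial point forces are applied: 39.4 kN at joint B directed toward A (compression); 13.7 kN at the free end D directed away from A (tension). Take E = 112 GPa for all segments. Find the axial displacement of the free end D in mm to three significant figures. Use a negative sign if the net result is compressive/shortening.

Internal axial forces (sectioning from the free end, tension +): N_CD = 13.7 kN, N_BC = 13.7 kN, N_AB = -25.7 kN.
A_AB = 2437 mm².
A_CD = 1819 mm².
δ_AB = -25700·331/(2437·112000) = -0.03117 mm
δ_BC = 13700·439/(1490·112000) = 0.03604 mm
δ_CD = 13700·800/(1819·112000) = 0.0538 mm
δ = Σδ_i = 0.05867 mm.

0.0587 mm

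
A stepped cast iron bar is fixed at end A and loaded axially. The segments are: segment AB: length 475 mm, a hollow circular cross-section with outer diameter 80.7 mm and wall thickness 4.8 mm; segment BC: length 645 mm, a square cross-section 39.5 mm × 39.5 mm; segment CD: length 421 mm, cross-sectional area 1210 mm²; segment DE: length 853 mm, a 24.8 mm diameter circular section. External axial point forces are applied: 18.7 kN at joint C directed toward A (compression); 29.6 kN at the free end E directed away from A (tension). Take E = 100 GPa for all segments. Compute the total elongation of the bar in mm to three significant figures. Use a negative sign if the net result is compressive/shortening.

Internal axial forces (sectioning from the free end, tension +): N_DE = 29.6 kN, N_CD = 29.6 kN, N_BC = 10.9 kN, N_AB = 10.9 kN.
A_AB = 1145 mm².
A_BC = 1560 mm².
A_DE = 483.1 mm².
δ_AB = 10900·475/(1145·100000) = 0.04524 mm
δ_BC = 10900·645/(1560·100000) = 0.04506 mm
δ_CD = 29600·421/(1210·100000) = 0.103 mm
δ_DE = 29600·853/(483.1·100000) = 0.5227 mm
δ = Σδ_i = 0.716 mm.

0.716 mm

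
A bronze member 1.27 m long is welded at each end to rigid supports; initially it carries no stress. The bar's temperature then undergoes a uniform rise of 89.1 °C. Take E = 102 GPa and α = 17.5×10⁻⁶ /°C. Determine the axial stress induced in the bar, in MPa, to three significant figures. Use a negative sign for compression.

Free thermal expansion αLΔT = 17.5e-6 · 1270 · 89.1 = 1.98 mm.
The walls impose strain ε = −(1.98)/1270 = -1.5592e-03; σ = Eε = 102000 · -1.5592e-03 = -159 MPa.

-159 MPa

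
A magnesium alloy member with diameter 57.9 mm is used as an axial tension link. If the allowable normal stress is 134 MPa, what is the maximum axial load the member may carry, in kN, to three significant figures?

A = 2633 mm².
P_max = σ_allow · A = 134 · 2633 = 352800 N = 352.8 kN.

353 kN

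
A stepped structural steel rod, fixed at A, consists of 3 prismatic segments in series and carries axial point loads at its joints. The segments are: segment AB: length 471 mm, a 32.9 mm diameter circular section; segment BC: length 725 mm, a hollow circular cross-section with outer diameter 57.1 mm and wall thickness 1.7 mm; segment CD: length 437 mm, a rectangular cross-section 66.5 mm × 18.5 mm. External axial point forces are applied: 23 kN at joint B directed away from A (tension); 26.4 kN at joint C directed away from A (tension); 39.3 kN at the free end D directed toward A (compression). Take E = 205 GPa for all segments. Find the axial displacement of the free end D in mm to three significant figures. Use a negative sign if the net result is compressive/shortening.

-0.195 mm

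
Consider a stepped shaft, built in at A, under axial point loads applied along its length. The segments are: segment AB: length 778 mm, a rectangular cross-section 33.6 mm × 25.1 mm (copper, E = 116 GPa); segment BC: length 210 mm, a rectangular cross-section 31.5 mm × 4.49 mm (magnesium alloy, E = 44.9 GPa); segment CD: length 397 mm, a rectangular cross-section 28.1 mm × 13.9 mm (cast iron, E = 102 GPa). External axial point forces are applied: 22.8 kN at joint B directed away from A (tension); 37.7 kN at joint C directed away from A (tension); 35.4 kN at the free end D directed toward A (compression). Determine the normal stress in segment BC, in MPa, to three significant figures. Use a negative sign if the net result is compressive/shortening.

Internal axial forces (sectioning from the free end, tension +): N_CD = -35.4 kN, N_BC = 2.3 kN, N_AB = 25.1 kN.
A_BC = 141.4 mm².
σ_BC = N_BC/A_BC = 2300/141.4 = 16.26 MPa.

16.3 MPa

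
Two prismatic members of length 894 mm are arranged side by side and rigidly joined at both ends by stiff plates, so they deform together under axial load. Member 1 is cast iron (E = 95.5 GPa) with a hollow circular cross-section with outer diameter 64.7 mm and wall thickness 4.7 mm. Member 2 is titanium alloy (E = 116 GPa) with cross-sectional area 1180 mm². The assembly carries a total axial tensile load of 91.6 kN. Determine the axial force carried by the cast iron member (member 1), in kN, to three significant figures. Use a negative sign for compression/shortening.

35.0 kN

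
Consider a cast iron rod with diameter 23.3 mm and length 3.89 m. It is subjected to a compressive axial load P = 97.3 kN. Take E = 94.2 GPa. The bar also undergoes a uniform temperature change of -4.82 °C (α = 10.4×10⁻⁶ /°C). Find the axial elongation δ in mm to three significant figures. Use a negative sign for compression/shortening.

A = 426.4 mm².
δ_mech = NL/(AE) = -97300·3890/(426.4·94200) = -9.423 mm.
δ_thermal = αLΔT = 10.4e-6·3890·-4.82 = -0.195 mm.
δ = δ_mech + δ_thermal = -9.618 mm.

-9.62 mm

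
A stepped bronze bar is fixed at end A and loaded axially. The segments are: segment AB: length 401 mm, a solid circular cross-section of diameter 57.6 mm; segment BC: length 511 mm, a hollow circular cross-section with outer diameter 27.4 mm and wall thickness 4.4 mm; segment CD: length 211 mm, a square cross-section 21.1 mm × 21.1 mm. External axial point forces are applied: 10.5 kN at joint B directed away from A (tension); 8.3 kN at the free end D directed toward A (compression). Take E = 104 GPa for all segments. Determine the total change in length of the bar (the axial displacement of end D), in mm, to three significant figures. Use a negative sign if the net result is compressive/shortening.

Internal axial forces (sectioning from the free end, tension +): N_CD = -8.3 kN, N_BC = -8.3 kN, N_AB = 2.2 kN.
A_AB = 2606 mm².
A_BC = 317.9 mm².
A_CD = 445.2 mm².
δ_AB = 2200·401/(2606·104000) = 0.003255 mm
δ_BC = -8300·511/(317.9·104000) = -0.1283 mm
δ_CD = -8300·211/(445.2·104000) = -0.03782 mm
δ = Σδ_i = -0.1628 mm.

-0.163 mm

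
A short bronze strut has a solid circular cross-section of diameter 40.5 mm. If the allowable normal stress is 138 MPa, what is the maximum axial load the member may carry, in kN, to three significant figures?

178 kN

A = 1288 mm².
P_max = σ_allow · A = 138 · 1288 = 177800 N = 177.8 kN.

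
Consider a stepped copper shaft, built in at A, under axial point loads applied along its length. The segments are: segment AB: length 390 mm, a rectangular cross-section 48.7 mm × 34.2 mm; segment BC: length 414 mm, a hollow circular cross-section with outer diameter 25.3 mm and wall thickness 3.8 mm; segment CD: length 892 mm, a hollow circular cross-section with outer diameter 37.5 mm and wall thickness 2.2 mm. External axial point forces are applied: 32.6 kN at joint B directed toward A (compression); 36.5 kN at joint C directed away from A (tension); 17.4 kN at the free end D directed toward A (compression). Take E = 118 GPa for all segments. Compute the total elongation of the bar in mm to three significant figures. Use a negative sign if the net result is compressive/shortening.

-0.305 mm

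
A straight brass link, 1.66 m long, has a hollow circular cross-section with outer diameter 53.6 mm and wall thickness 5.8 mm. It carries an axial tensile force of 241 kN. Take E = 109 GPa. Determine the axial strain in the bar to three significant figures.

A = 871 mm².
σ = N/A = 276.7 MPa; ε = σ/E = 276.7/109000 = 2.539e-03.

0.00254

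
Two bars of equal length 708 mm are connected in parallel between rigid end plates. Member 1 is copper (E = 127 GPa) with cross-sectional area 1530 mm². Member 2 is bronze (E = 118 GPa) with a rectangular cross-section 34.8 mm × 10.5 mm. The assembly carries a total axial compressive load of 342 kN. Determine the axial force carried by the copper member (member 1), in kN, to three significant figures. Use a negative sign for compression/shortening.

A_2 = 365.4 mm².
Equal strain + equilibrium ⇒ each member carries load in proportion to AE: A₁E₁ = 194300000 N, A₂E₂ = 43120000 N, ΣAE = 237400000 N.
F₁ = P·A₁E₁/ΣAE = -342000·194300000/237400000 = -279900 N.

-280 kN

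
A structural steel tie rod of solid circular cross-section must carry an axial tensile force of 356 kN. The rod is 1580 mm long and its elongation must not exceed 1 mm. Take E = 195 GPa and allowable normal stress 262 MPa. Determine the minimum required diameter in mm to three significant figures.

60.6 mm

Required area A ≥ P/σ_allow = 356000/262 = 1359 mm².
For a solid circular section, d ≥ √(4A/π) = 41.59 mm.
Elongation limit: A ≥ PL/(Eδ_allow) = 356000·1580/(195000·1) = 2885 mm² ⇒ d ≥ 60.6 mm.
The elongation limit governs.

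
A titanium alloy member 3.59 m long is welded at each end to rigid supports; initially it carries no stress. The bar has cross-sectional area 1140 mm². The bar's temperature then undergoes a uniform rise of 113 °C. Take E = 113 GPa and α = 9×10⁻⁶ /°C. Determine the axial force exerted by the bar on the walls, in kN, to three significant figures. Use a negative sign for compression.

Free thermal expansion αLΔT = 9e-6 · 3590 · 113 = 3.651 mm.
The walls impose strain ε = −(3.651)/3590 = -1.0170e-03; σ = Eε = 113000 · -1.0170e-03 = -114.9 MPa.
Wall reaction R = σ·A = -114.9·1140 = -131000 N = -131 kN.

-131 kN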